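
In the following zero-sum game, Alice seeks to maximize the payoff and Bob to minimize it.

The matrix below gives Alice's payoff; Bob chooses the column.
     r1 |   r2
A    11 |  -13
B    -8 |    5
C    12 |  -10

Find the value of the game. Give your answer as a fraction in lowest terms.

Row A is strictly dominated by row C, so Alice never plays it.
The remaining 2×2 game on (B, C) × (r1, r2) has no saddle point. Let Alice play B with probability p; indifference gives −8p + 12(1−p) = 5p − 10(1−p), so p = 22/35.
Similarly Bob's optimal q on r1 is 3/7, and the value is -8·(3/7) + (5)·(4/7) = -4/7.

-4/7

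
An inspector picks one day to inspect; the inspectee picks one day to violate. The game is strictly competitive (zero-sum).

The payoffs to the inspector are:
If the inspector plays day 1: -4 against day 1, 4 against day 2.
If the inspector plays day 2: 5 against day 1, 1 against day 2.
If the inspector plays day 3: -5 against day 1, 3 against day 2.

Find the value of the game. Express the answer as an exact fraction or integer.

2

Row day 3 is strictly dominated by row day 1, so the inspector never plays it.
The remaining 2×2 game on (day 1, day 2) × (day 1, day 2) has no saddle point. Let the inspector play day 1 with probability p; indifference gives −4p + 5(1−p) = 4p + (1−p), so p = 1/3.
Similarly the inspectee's optimal q on day 1 is 1/4, and the value is -4·(1/4) + (4)·(3/4) = 2.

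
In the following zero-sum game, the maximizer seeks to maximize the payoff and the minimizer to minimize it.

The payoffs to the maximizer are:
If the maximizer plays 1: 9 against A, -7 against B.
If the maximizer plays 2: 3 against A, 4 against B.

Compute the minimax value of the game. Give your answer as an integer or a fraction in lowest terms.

57/17

Row minima are -7 and 3, so the maximizer's maximin is 3; column maxima are 9 and 4, so the minimizer's minimax is 4. These differ, so the equilibrium is in mixed strategies.
Let the maximizer play 1 with probability p. The minimizer is indifferent when 9p + 3(1−p) = −7p + 4(1−p), giving p = 1/17.
Let the minimizer play A with probability q. The maximizer is indifferent when 9q − 7(1−q) = 3q + 4(1−q), giving q = 11/17.
The value is 9·(11/17) + (-7)·(6/17) = 57/17.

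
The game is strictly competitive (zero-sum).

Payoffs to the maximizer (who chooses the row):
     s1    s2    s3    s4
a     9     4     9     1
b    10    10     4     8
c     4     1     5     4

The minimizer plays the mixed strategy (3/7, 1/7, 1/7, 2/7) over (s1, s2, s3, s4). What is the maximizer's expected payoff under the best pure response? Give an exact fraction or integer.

60/7

a: (9)·(3/7) + (4)·(1/7) + (9)·(1/7) + (1)·(2/7) = 6.
b: (10)·(3/7) + (10)·(1/7) + (4)·(1/7) + (8)·(2/7) = 60/7.
c: (4)·(3/7) + (1)·(1/7) + (5)·(1/7) + (4)·(2/7) = 26/7.
The best pure response is b with expected payoff 60/7.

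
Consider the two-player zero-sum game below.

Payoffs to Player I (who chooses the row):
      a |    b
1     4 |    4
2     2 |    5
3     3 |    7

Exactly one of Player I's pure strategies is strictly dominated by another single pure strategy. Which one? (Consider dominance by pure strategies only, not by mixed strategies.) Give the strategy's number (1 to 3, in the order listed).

2

Compare 2 with 3: 3 > 2, 7 > 5.
So 3 strictly dominates 2 for Player I; 2 is strictly dominated.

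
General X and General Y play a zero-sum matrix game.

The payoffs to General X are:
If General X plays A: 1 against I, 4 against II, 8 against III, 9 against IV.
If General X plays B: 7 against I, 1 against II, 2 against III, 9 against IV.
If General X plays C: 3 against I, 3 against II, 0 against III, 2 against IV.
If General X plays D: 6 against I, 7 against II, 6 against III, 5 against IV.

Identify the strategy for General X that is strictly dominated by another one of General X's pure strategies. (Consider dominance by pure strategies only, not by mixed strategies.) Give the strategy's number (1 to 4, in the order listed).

Compare C with D: 6 > 3, 7 > 3, 6 > 0, 5 > 2.
So D strictly dominates C for General X; C is strictly dominated.

3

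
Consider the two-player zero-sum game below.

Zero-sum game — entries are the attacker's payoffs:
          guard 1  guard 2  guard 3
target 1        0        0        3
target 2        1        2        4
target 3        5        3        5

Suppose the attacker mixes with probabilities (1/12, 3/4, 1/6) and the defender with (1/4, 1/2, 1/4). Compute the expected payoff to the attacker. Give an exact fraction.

29/12

Against (1/4, 1/2, 1/4), each row's expected payoff is target 1: 3/4; target 2: 9/4; target 3: 4.
Taking the (1/12, 3/4, 1/6)-weighted average: (1/12)·(3/4) + (3/4)·(9/4) + (1/6)·(4) = 29/12.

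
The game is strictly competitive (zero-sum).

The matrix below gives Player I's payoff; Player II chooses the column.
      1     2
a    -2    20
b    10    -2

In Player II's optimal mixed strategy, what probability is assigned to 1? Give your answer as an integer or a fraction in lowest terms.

Row minima are -2 and -2, so Player I's maximin is -2; column maxima are 10 and 20, so Player II's minimax is 10. These differ, so the equilibrium is in mixed strategies.
Let Player II play 1 with probability q. Player I is indifferent when −2q + 20(1−q) = 10q − 2(1−q), giving q = 11/17.

11/17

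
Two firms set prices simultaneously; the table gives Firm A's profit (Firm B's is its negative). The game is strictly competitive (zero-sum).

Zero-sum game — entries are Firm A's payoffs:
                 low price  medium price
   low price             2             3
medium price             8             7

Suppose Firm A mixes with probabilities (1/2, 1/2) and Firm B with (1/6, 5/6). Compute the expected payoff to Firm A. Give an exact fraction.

5

Against (1/6, 5/6), each row's expected payoff is low price: 17/6; medium price: 43/6.
Taking the (1/2, 1/2)-weighted average: (1/2)·(17/6) + (1/2)·(43/6) = 5.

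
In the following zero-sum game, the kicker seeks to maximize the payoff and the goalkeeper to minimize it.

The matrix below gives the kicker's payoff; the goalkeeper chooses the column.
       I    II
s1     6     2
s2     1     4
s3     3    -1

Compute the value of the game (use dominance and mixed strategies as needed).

22/7

Row s3 is strictly dominated by row s1, so the kicker never plays it.
The remaining 2×2 game on (s1, s2) × (I, II) has no saddle point. Let the kicker play s1 with probability p; indifference gives 6p + (1−p) = 2p + 4(1−p), so p = 3/7.
Similarly the goalkeeper's optimal q on I is 2/7, and the value is 6·(2/7) + (2)·(5/7) = 22/7.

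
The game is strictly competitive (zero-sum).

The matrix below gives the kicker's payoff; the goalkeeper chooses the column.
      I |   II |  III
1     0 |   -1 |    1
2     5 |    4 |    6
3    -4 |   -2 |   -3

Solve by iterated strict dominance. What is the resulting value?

4

Column III is strictly dominated by I for the goalkeeper (0<1, 5<6, -4<-3); eliminate III.
Row 1 is strictly dominated by row 2 (5>0, 4>-1); eliminate 1.
Row 3 is strictly dominated by row 2 (5>-4, 4>-2); eliminate 3.
Column I is strictly dominated by II for the goalkeeper (4<5); eliminate I.
Only (2, II) remains, with payoff 4.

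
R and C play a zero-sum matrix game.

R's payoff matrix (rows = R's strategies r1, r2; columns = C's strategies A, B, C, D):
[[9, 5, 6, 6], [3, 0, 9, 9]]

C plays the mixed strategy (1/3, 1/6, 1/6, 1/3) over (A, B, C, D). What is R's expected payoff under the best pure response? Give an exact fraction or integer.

41/6

r1: (9)·(1/3) + (5)·(1/6) + (6)·(1/6) + (6)·(1/3) = 41/6.
r2: (3)·(1/3) + (0)·(1/6) + (9)·(1/6) + (9)·(1/3) = 11/2.
The best pure response is r1 with expected payoff 41/6.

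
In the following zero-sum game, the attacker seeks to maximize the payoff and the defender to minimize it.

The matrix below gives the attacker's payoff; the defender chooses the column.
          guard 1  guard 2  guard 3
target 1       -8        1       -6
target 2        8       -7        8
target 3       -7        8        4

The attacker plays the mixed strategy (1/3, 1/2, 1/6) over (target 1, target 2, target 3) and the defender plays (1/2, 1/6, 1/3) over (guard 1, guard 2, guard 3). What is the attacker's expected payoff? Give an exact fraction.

Against (1/2, 1/6, 1/3), each row's expected payoff is target 1: -35/6; target 2: 11/2; target 3: -5/6.
Taking the (1/3, 1/2, 1/6)-weighted average: (1/3)·(-35/6) + (1/2)·(11/2) + (1/6)·(-5/6) = 2/3.

2/3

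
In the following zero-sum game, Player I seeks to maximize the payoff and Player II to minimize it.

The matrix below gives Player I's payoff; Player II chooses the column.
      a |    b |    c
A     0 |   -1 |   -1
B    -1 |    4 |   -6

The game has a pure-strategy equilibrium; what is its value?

Row minima: -1, -6 → Player I's maximin is -1.
Column maxima: 0, 4, -1 → Player II's minimax is -1.
They coincide at (A, c), so the value is -1.

-1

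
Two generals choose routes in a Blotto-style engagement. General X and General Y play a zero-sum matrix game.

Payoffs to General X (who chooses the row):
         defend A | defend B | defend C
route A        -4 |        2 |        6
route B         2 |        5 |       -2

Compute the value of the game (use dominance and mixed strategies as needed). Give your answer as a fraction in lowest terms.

Column defend B is strictly dominated by defend A for General Y (it gives General X more in every row).
The remaining 2×2 game on (route A, route B) × (defend A, defend C) has no saddle point. Let General X play route A with probability p; indifference gives −4p + 2(1−p) = 6p − 2(1−p), so p = 2/7.
Similarly General Y's optimal q on defend A is 4/7, and the value is -4·(4/7) + (6)·(3/7) = 2/7.

2/7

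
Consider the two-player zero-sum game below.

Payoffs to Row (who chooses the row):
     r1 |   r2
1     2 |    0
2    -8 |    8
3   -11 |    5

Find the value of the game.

8/9

Row 3 is strictly dominated by row 2, so Row never plays it.
The remaining 2×2 game on (1, 2) × (r1, r2) has no saddle point. Let Row play 1 with probability p; indifference gives 2p − 8(1−p) = 8(1−p), so p = 8/9.
Similarly Column's optimal q on r1 is 4/9, and the value is 2·(4/9) + (0)·(5/9) = 8/9.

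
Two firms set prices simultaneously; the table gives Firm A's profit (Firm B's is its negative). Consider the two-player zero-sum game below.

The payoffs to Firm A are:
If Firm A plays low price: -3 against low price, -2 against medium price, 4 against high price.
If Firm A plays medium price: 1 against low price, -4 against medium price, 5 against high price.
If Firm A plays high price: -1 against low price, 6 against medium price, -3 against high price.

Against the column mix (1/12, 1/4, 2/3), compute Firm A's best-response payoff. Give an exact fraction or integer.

low price: (-3)·(1/12) + (-2)·(1/4) + (4)·(2/3) = 23/12.
medium price: (1)·(1/12) + (-4)·(1/4) + (5)·(2/3) = 29/12.
high price: (-1)·(1/12) + (6)·(1/4) + (-3)·(2/3) = -7/12.
The best pure response is medium price with expected payoff 29/12.

29/12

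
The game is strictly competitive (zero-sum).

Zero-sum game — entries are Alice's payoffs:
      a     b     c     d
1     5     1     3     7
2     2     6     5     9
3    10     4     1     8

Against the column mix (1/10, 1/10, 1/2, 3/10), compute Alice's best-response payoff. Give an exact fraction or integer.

1: (5)·(1/10) + (1)·(1/10) + (3)·(1/2) + (7)·(3/10) = 21/5.
2: (2)·(1/10) + (6)·(1/10) + (5)·(1/2) + (9)·(3/10) = 6.
3: (10)·(1/10) + (4)·(1/10) + (1)·(1/2) + (8)·(3/10) = 43/10.
The best pure response is 2 with expected payoff 6.

6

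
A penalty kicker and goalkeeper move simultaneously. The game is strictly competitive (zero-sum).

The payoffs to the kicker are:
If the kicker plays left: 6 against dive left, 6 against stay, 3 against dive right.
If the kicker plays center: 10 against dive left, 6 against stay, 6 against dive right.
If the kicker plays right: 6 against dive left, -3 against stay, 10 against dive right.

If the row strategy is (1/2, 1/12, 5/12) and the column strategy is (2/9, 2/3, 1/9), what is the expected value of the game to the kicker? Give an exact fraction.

97/27

Against (2/9, 2/3, 1/9), each row's expected payoff is left: 17/3; center: 62/9; right: 4/9.
Taking the (1/2, 1/12, 5/12)-weighted average: (1/2)·(17/3) + (1/12)·(62/9) + (5/12)·(4/9) = 97/27.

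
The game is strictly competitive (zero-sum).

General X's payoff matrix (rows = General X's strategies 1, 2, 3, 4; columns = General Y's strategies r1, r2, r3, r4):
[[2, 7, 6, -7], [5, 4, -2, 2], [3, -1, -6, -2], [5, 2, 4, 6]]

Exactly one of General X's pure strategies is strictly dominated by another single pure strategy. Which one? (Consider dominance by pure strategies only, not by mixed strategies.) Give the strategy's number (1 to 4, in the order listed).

Compare 3 with 2: 5 > 3, 4 > -1, -2 > -6, 2 > -2.
So 2 strictly dominates 3 for General X; 3 is strictly dominated.

3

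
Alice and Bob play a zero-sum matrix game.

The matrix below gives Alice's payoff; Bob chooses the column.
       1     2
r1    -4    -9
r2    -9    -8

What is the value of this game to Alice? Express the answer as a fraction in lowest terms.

-49/6

Row minima are -9 and -9, so Alice's maximin is -9; column maxima are -4 and -8, so Bob's minimax is -8. These differ, so the equilibrium is in mixed strategies.
Let Alice play r1 with probability p. Bob is indifferent when −4p − 9(1−p) = −9p − 8(1−p), giving p = 1/6.
Let Bob play 1 with probability q. Alice is indifferent when −4q − 9(1−q) = −9q − 8(1−q), giving q = 1/6.
The value is -4·(1/6) + (-9)·(5/6) = -49/6.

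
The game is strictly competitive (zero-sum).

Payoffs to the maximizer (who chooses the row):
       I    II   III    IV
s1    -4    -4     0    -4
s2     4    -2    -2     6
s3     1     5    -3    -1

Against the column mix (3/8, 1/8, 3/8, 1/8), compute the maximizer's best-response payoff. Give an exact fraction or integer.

5/4

s1: (-4)·(3/8) + (-4)·(1/8) + (0)·(3/8) + (-4)·(1/8) = -5/2.
s2: (4)·(3/8) + (-2)·(1/8) + (-2)·(3/8) + (6)·(1/8) = 5/4.
s3: (1)·(3/8) + (5)·(1/8) + (-3)·(3/8) + (-1)·(1/8) = -1/4.
The best pure response is s2 with expected payoff 5/4.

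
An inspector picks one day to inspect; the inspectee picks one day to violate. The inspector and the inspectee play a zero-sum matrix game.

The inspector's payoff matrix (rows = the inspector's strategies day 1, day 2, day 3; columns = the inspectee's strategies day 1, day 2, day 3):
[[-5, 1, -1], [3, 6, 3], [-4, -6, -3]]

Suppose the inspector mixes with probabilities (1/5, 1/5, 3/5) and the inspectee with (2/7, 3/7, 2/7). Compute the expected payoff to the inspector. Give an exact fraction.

-15/7

Against (2/7, 3/7, 2/7), each row's expected payoff is day 1: -9/7; day 2: 30/7; day 3: -32/7.
Taking the (1/5, 1/5, 3/5)-weighted average: (1/5)·(-9/7) + (1/5)·(30/7) + (3/5)·(-32/7) = -15/7.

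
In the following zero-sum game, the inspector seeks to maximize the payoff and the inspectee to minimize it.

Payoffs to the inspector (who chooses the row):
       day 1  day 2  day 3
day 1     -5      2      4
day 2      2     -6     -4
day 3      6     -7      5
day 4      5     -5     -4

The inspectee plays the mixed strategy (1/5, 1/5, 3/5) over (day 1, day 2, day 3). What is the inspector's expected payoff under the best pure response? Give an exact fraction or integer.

day 1: (-5)·(1/5) + (2)·(1/5) + (4)·(3/5) = 9/5.
day 2: (2)·(1/5) + (-6)·(1/5) + (-4)·(3/5) = -16/5.
day 3: (6)·(1/5) + (-7)·(1/5) + (5)·(3/5) = 14/5.
day 4: (5)·(1/5) + (-5)·(1/5) + (-4)·(3/5) = -12/5.
The best pure response is day 3 with expected payoff 14/5.

14/5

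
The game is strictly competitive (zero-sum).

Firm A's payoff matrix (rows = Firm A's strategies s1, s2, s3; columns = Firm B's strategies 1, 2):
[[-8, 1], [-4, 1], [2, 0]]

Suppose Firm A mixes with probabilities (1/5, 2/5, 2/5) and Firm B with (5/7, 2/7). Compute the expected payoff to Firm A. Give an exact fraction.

-54/35

Against (5/7, 2/7), each row's expected payoff is s1: -38/7; s2: -18/7; s3: 10/7.
Taking the (1/5, 2/5, 2/5)-weighted average: (1/5)·(-38/7) + (2/5)·(-18/7) + (2/5)·(10/7) = -54/35.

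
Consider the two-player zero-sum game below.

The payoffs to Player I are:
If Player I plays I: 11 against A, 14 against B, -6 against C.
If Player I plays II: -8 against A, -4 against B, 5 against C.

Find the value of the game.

7/30

Column B is strictly dominated by A for Player II (it gives Player I more in every row).
The remaining 2×2 game on (I, II) × (A, C) has no saddle point. Let Player I play I with probability p; indifference gives 11p − 8(1−p) = −6p + 5(1−p), so p = 13/30.
Similarly Player II's optimal q on A is 11/30, and the value is 11·(11/30) + (-6)·(19/30) = 7/30.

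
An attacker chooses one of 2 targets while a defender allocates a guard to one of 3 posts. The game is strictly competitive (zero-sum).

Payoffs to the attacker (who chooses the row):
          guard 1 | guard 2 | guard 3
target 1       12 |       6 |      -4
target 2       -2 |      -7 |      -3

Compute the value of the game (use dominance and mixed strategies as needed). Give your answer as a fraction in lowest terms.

Column guard 1 is strictly dominated by guard 2 for the defender (it gives the attacker more in every row).
The remaining 2×2 game on (target 1, target 2) × (guard 2, guard 3) has no saddle point. Let the attacker play target 1 with probability p; indifference gives 6p − 7(1−p) = −4p − 3(1−p), so p = 2/7.
Similarly the defender's optimal q on guard 2 is 1/14, and the value is 6·(1/14) + (-4)·(13/14) = -23/7.

-23/7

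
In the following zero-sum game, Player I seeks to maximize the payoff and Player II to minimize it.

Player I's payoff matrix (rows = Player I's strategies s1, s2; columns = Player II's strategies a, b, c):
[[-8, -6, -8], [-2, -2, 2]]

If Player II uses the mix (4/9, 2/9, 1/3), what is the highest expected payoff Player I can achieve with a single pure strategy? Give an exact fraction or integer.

-2/3

s1: (-8)·(4/9) + (-6)·(2/9) + (-8)·(1/3) = -68/9.
s2: (-2)·(4/9) + (-2)·(2/9) + (2)·(1/3) = -2/3.
The best pure response is s2 with expected payoff -2/3.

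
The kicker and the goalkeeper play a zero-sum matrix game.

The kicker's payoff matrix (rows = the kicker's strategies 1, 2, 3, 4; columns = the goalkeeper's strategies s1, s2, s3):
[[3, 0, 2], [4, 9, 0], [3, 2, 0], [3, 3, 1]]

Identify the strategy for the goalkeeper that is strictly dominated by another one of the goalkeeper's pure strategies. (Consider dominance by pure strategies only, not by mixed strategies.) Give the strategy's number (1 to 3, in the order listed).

1

The goalkeeper prefers columns that give the kicker less. Compare s1 with s3: 2 < 3, 0 < 4, 0 < 3, 1 < 3.
So s3 strictly dominates s1 for the goalkeeper; s1 is strictly dominated.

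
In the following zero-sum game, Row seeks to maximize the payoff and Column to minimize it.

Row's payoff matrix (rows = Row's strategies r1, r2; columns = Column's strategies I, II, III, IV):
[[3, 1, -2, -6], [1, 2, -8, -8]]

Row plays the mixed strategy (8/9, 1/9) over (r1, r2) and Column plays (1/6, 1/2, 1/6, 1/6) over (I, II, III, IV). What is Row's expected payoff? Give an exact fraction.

-25/54

Against (1/6, 1/2, 1/6, 1/6), each row's expected payoff is r1: -1/3; r2: -3/2.
Taking the (8/9, 1/9)-weighted average: (8/9)·(-1/3) + (1/9)·(-3/2) = -25/54.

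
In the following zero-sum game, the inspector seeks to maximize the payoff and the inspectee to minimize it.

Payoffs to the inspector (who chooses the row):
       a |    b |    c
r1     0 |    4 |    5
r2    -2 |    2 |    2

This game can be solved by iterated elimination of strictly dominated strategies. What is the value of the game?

0

Column b is strictly dominated by a for the inspectee (0<4, -2<2); eliminate b.
Column c is strictly dominated by a for the inspectee (0<5, -2<2); eliminate c.
Row r2 is strictly dominated by row r1 (0>-2); eliminate r2.
Only (r1, a) remains, with payoff 0.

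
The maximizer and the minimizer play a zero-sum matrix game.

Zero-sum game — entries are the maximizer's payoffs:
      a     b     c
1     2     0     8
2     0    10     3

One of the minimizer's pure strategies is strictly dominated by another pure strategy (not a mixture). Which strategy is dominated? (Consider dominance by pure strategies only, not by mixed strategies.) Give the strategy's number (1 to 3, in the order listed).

3

The minimizer prefers columns that give the maximizer less. Compare c with a: 2 < 8, 0 < 3.
So a strictly dominates c for the minimizer; c is strictly dominated.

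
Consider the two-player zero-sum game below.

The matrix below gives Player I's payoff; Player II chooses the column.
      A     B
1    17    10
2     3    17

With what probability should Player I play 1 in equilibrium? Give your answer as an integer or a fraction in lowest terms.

2/3

Row minima are 10 and 3, so Player I's maximin is 10; column maxima are 17 and 17, so Player II's minimax is 17. These differ, so the equilibrium is in mixed strategies.
Let Player I play 1 with probability p. Player II is indifferent when 17p + 3(1−p) = 10p + 17(1−p), giving p = 2/3.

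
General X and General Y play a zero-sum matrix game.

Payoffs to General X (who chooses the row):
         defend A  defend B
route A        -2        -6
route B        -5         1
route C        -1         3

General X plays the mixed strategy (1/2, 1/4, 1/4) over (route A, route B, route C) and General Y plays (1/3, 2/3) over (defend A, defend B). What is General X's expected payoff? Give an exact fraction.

Against (1/3, 2/3), each row's expected payoff is route A: -14/3; route B: -1; route C: 5/3.
Taking the (1/2, 1/4, 1/4)-weighted average: (1/2)·(-14/3) + (1/4)·(-1) + (1/4)·(5/3) = -13/6.

-13/6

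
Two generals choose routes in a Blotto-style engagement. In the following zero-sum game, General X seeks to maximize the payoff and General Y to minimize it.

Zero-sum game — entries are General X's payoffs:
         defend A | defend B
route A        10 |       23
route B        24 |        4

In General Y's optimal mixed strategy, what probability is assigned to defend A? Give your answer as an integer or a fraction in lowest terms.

19/33

Row minima are 10 and 4, so General X's maximin is 10; column maxima are 24 and 23, so General Y's minimax is 23. These differ, so the equilibrium is in mixed strategies.
Let General Y play defend A with probability q. General X is indifferent when 10q + 23(1−q) = 24q + 4(1−q), giving q = 19/33.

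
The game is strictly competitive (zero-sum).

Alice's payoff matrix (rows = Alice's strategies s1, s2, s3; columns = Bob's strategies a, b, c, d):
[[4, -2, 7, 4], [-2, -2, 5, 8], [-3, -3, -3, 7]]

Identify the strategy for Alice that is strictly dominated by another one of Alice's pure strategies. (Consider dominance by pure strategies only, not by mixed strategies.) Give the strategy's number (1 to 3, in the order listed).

Compare s3 with s2: -2 > -3, -2 > -3, 5 > -3, 8 > 7.
So s2 strictly dominates s3 for Alice; s3 is strictly dominated.

3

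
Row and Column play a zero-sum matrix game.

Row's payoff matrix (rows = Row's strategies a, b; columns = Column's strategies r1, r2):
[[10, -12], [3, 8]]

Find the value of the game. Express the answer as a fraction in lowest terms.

116/27

Row minima are -12 and 3, so Row's maximin is 3; column maxima are 10 and 8, so Column's minimax is 8. These differ, so the equilibrium is in mixed strategies.
Let Row play a with probability p. Column is indifferent when 10p + 3(1−p) = −12p + 8(1−p), giving p = 5/27.
Let Column play r1 with probability q. Row is indifferent when 10q − 12(1−q) = 3q + 8(1−q), giving q = 20/27.
The value is 10·(20/27) + (-12)·(7/27) = 116/27.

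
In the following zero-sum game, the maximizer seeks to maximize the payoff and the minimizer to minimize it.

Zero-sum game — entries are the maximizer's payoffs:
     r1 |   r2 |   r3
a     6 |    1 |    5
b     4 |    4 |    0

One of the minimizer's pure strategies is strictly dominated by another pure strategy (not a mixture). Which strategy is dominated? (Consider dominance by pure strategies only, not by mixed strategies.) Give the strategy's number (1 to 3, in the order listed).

The minimizer prefers columns that give the maximizer less. Compare r1 with r3: 5 < 6, 0 < 4.
So r3 strictly dominates r1 for the minimizer; r1 is strictly dominated.

1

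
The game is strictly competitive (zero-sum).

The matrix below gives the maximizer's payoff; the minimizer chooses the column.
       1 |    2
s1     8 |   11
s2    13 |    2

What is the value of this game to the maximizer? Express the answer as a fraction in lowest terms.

127/14

Row minima are 8 and 2, so the maximizer's maximin is 8; column maxima are 13 and 11, so the minimizer's minimax is 11. These differ, so the equilibrium is in mixed strategies.
Let the maximizer play s1 with probability p. The minimizer is indifferent when 8p + 13(1−p) = 11p + 2(1−p), giving p = 11/14.
Let the minimizer play 1 with probability q. The maximizer is indifferent when 8q + 11(1−q) = 13q + 2(1−q), giving q = 9/14.
The value is 8·(9/14) + (11)·(5/14) = 127/14.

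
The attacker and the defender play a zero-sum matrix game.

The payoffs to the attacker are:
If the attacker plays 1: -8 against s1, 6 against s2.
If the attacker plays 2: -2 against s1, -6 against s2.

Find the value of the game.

Row minima are -8 and -6, so the attacker's maximin is -6; column maxima are -2 and 6, so the defender's minimax is -2. These differ, so the equilibrium is in mixed strategies.
Let the attacker play 1 with probability p. The defender is indifferent when −8p − 2(1−p) = 6p − 6(1−p), giving p = 2/9.
Let the defender play s1 with probability q. The attacker is indifferent when −8q + 6(1−q) = −2q − 6(1−q), giving q = 2/3.
The value is -8·(2/3) + (6)·(1/3) = -10/3.

-10/3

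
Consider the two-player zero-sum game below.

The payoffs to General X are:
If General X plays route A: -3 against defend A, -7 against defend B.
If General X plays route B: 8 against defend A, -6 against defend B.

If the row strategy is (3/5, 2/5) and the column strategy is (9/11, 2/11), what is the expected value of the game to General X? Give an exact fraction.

Against (9/11, 2/11), each row's expected payoff is route A: -41/11; route B: 60/11.
Taking the (3/5, 2/5)-weighted average: (3/5)·(-41/11) + (2/5)·(60/11) = -3/55.

-3/55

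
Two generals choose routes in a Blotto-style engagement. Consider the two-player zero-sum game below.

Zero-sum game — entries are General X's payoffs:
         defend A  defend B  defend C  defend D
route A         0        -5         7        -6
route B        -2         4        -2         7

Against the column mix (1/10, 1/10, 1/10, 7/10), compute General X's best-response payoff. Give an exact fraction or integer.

route A: (0)·(1/10) + (-5)·(1/10) + (7)·(1/10) + (-6)·(7/10) = -4.
route B: (-2)·(1/10) + (4)·(1/10) + (-2)·(1/10) + (7)·(7/10) = 49/10.
The best pure response is route B with expected payoff 49/10.

49/10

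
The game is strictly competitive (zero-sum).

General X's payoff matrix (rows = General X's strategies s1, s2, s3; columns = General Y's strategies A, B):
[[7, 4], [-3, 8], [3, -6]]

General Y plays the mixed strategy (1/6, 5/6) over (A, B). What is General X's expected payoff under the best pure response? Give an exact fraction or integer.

s1: (7)·(1/6) + (4)·(5/6) = 9/2.
s2: (-3)·(1/6) + (8)·(5/6) = 37/6.
s3: (3)·(1/6) + (-6)·(5/6) = -9/2.
The best pure response is s2 with expected payoff 37/6.

37/6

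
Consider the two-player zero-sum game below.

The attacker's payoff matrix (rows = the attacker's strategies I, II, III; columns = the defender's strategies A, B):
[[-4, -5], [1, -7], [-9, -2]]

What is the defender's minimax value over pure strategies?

-2

The worst case (largest entry) in each column is A: 1, B: -2.
The best (smallest) of these is -2.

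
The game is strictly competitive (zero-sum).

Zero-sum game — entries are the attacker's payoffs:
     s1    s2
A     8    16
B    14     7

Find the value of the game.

Row minima are 8 and 7, so the attacker's maximin is 8; column maxima are 14 and 16, so the defender's minimax is 14. These differ, so the equilibrium is in mixed strategies.
Let the attacker play A with probability p. The defender is indifferent when 8p + 14(1−p) = 16p + 7(1−p), giving p = 7/15.
Let the defender play s1 with probability q. The attacker is indifferent when 8q + 16(1−q) = 14q + 7(1−q), giving q = 3/5.
The value is 8·(3/5) + (16)·(2/5) = 56/5.

56/5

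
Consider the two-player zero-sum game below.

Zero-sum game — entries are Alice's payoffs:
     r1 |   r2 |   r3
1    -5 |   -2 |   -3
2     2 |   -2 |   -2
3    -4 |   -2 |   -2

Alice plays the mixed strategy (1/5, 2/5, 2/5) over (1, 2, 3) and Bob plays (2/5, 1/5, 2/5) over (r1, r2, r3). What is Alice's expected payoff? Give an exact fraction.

Against (2/5, 1/5, 2/5), each row's expected payoff is 1: -18/5; 2: -2/5; 3: -14/5.
Taking the (1/5, 2/5, 2/5)-weighted average: (1/5)·(-18/5) + (2/5)·(-2/5) + (2/5)·(-14/5) = -2.

-2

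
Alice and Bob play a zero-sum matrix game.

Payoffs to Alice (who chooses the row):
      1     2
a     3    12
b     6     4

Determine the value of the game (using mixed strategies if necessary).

Row minima are 3 and 4, so Alice's maximin is 4; column maxima are 6 and 12, so Bob's minimax is 6. These differ, so the equilibrium is in mixed strategies.
Let Alice play a with probability p. Bob is indifferent when 3p + 6(1−p) = 12p + 4(1−p), giving p = 2/11.
Let Bob play 1 with probability q. Alice is indifferent when 3q + 12(1−q) = 6q + 4(1−q), giving q = 8/11.
The value is 3·(8/11) + (12)·(3/11) = 60/11.

60/11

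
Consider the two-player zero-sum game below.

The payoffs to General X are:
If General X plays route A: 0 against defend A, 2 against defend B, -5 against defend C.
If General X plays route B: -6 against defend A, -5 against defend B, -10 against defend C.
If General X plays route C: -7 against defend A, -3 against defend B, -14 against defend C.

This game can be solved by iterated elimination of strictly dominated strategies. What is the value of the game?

-5

Row route B is strictly dominated by row route A (0>-6, 2>-5, -5>-10); eliminate route B.
Row route C is strictly dominated by row route A (0>-7, 2>-3, -5>-14); eliminate route C.
Column defend A is strictly dominated by defend C for General Y (-5<0); eliminate defend A.
Column defend B is strictly dominated by defend C for General Y (-5<2); eliminate defend B.
Only (route A, defend C) remains, with payoff -5.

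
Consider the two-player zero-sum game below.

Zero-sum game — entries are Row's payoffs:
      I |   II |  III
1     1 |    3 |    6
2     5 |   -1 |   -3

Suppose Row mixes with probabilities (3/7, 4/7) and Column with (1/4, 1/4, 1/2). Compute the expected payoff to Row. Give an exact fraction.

10/7

Against (1/4, 1/4, 1/2), each row's expected payoff is 1: 4; 2: -1/2.
Taking the (3/7, 4/7)-weighted average: (3/7)·(4) + (4/7)·(-1/2) = 10/7.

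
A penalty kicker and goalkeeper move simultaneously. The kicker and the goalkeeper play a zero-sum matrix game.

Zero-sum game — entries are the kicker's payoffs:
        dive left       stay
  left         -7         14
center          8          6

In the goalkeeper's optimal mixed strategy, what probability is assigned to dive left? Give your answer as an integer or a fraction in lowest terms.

8/23

Row minima are -7 and 6, so the kicker's maximin is 6; column maxima are 8 and 14, so the goalkeeper's minimax is 8. These differ, so the equilibrium is in mixed strategies.
Let the goalkeeper play dive left with probability q. The kicker is indifferent when −7q + 14(1−q) = 8q + 6(1−q), giving q = 8/23.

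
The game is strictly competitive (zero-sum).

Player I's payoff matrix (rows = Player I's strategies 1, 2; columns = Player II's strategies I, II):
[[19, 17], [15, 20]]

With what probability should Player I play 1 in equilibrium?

5/7

Row minima are 17 and 15, so Player I's maximin is 17; column maxima are 19 and 20, so Player II's minimax is 19. These differ, so the equilibrium is in mixed strategies.
Let Player I play 1 with probability p. Player II is indifferent when 19p + 15(1−p) = 17p + 20(1−p), giving p = 5/7.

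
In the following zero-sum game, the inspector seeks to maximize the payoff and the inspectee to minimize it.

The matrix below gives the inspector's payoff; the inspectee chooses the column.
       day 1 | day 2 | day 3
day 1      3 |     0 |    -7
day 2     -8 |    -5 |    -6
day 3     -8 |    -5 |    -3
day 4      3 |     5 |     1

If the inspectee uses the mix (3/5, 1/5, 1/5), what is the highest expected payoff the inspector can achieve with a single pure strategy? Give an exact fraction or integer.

3

day 1: (3)·(3/5) + (0)·(1/5) + (-7)·(1/5) = 2/5.
day 2: (-8)·(3/5) + (-5)·(1/5) + (-6)·(1/5) = -7.
day 3: (-8)·(3/5) + (-5)·(1/5) + (-3)·(1/5) = -32/5.
day 4: (3)·(3/5) + (5)·(1/5) + (1)·(1/5) = 3.
The best pure response is day 4 with expected payoff 3.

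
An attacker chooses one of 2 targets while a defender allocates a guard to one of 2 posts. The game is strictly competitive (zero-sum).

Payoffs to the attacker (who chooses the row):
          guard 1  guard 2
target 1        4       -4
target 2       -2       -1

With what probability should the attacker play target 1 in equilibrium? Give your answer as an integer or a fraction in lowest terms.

1/9

Row minima are -4 and -2, so the attacker's maximin is -2; column maxima are 4 and -1, so the defender's minimax is -1. These differ, so the equilibrium is in mixed strategies.
Let the attacker play target 1 with probability p. The defender is indifferent when 4p − 2(1−p) = −4p − (1−p), giving p = 1/9.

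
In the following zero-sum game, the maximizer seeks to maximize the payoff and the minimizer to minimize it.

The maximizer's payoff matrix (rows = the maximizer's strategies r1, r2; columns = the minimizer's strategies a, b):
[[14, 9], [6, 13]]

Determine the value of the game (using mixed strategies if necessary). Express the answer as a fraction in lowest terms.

Row minima are 9 and 6, so the maximizer's maximin is 9; column maxima are 14 and 13, so the minimizer's minimax is 13. These differ, so the equilibrium is in mixed strategies.
Let the maximizer play r1 with probability p. The minimizer is indifferent when 14p + 6(1−p) = 9p + 13(1−p), giving p = 7/12.
Let the minimizer play a with probability q. The maximizer is indifferent when 14q + 9(1−q) = 6q + 13(1−q), giving q = 1/3.
The value is 14·(1/3) + (9)·(2/3) = 32/3.

32/3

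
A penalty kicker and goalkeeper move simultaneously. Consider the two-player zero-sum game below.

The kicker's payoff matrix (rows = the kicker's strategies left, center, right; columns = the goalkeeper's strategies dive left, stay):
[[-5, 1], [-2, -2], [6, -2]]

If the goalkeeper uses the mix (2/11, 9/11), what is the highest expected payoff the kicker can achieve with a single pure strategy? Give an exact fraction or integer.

-1/11

left: (-5)·(2/11) + (1)·(9/11) = -1/11.
center: (-2)·(2/11) + (-2)·(9/11) = -2.
right: (6)·(2/11) + (-2)·(9/11) = -6/11.
The best pure response is left with expected payoff -1/11.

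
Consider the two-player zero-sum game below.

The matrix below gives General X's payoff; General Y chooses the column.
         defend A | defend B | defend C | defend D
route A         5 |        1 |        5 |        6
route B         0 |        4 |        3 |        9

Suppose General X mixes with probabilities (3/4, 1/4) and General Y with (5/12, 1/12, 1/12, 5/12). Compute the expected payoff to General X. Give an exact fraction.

235/48

Against (5/12, 1/12, 1/12, 5/12), each row's expected payoff is route A: 61/12; route B: 13/3.
Taking the (3/4, 1/4)-weighted average: (3/4)·(61/12) + (1/4)·(13/3) = 235/48.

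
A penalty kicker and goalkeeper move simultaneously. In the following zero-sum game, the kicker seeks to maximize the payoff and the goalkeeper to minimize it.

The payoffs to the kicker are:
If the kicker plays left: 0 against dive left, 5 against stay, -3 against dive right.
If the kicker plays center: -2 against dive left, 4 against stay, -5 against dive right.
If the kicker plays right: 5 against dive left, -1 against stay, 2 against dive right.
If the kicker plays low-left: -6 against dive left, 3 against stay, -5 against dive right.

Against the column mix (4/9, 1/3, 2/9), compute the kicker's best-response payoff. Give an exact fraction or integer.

7/3

left: (0)·(4/9) + (5)·(1/3) + (-3)·(2/9) = 1.
center: (-2)·(4/9) + (4)·(1/3) + (-5)·(2/9) = -2/3.
right: (5)·(4/9) + (-1)·(1/3) + (2)·(2/9) = 7/3.
low-left: (-6)·(4/9) + (3)·(1/3) + (-5)·(2/9) = -25/9.
The best pure response is right with expected payoff 7/3.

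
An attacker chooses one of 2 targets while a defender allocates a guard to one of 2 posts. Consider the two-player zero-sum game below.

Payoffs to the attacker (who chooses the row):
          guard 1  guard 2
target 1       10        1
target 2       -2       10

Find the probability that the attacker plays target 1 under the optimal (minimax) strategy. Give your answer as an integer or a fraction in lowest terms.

Row minima are 1 and -2, so the attacker's maximin is 1; column maxima are 10 and 10, so the defender's minimax is 10. These differ, so the equilibrium is in mixed strategies.
Let the attacker play target 1 with probability p. The defender is indifferent when 10p − 2(1−p) = p + 10(1−p), giving p = 4/7.

4/7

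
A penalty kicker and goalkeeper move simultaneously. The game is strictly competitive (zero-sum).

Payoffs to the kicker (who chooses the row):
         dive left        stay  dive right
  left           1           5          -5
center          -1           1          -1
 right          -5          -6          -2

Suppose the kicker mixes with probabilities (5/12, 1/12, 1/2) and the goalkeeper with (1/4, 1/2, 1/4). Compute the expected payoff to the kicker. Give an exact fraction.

Against (1/4, 1/2, 1/4), each row's expected payoff is left: 3/2; center: 0; right: -19/4.
Taking the (5/12, 1/12, 1/2)-weighted average: (5/12)·(3/2) + (1/12)·(0) + (1/2)·(-19/4) = -7/4.

-7/4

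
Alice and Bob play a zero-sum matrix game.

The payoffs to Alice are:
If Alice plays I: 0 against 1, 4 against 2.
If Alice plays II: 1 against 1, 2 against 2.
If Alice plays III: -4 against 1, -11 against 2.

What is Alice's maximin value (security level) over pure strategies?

1

The worst-case payoff for each row is I: 0, II: 1, III: -11.
The best of these is 1.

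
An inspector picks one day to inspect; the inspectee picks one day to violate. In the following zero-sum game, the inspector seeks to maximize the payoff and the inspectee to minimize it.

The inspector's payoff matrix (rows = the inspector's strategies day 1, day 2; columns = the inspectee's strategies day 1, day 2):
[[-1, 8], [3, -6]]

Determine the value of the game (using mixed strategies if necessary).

1

Row minima are -1 and -6, so the inspector's maximin is -1; column maxima are 3 and 8, so the inspectee's minimax is 3. These differ, so the equilibrium is in mixed strategies.
Let the inspector play day 1 with probability p. The inspectee is indifferent when −p + 3(1−p) = 8p − 6(1−p), giving p = 1/2.
Let the inspectee play day 1 with probability q. The inspector is indifferent when −q + 8(1−q) = 3q − 6(1−q), giving q = 7/9.
The value is -1·(7/9) + (8)·(2/9) = 1.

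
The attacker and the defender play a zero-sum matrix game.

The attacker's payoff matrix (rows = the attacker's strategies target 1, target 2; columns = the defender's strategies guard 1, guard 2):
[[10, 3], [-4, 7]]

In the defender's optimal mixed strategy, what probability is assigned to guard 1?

Row minima are 3 and -4, so the attacker's maximin is 3; column maxima are 10 and 7, so the defender's minimax is 7. These differ, so the equilibrium is in mixed strategies.
Let the defender play guard 1 with probability q. The attacker is indifferent when 10q + 3(1−q) = −4q + 7(1−q), giving q = 2/9.

2/9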